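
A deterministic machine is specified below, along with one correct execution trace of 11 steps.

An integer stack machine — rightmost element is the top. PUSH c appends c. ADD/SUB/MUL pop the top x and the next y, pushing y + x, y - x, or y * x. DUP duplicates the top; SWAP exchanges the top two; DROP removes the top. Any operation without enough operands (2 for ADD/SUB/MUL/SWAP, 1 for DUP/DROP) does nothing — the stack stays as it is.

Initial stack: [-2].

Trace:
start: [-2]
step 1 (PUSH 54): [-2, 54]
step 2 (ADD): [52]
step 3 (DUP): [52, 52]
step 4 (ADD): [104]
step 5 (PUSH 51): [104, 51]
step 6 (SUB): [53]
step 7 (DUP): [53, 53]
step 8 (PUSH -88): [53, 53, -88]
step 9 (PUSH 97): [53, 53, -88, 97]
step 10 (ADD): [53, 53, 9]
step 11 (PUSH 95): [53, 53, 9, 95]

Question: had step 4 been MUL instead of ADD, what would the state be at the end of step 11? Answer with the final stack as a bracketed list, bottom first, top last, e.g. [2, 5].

(re-executing from step 4 with the substitution; state before step 4: [52, 52])
step 4 (MUL): [2704]
step 5 (PUSH 51): [2704, 51]
step 6 (SUB): [2653]
step 7 (DUP): [2653, 2653]
step 8 (PUSH -88): [2653, 2653, -88]
step 9 (PUSH 97): [2653, 2653, -88, 97]
step 10 (ADD): [2653, 2653, 9]
step 11 (PUSH 95): [2653, 2653, 9, 95]

[2653, 2653, 9, 95]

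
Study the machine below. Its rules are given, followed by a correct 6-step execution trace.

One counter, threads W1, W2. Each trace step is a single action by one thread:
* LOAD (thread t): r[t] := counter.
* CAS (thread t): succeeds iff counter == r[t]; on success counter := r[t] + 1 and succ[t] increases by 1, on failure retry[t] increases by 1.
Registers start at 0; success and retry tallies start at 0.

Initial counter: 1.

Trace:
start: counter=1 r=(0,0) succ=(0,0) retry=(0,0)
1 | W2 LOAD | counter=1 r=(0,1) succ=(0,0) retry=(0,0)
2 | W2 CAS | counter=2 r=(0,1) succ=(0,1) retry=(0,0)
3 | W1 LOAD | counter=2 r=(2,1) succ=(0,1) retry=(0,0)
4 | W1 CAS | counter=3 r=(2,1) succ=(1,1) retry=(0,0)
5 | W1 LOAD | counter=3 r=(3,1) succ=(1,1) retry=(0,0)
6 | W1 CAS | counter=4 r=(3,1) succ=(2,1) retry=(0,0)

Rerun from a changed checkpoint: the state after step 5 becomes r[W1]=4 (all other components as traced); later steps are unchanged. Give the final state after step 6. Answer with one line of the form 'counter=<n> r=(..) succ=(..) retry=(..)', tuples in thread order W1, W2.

counter=3 r=(4,1) succ=(1,1) retry=(1,0)

state after step 5 := counter=3 r=(4,1) succ=(1,1) retry=(0,0)
6 | W1 CAS | counter=3 r=(4,1) succ=(1,1) retry=(1,0)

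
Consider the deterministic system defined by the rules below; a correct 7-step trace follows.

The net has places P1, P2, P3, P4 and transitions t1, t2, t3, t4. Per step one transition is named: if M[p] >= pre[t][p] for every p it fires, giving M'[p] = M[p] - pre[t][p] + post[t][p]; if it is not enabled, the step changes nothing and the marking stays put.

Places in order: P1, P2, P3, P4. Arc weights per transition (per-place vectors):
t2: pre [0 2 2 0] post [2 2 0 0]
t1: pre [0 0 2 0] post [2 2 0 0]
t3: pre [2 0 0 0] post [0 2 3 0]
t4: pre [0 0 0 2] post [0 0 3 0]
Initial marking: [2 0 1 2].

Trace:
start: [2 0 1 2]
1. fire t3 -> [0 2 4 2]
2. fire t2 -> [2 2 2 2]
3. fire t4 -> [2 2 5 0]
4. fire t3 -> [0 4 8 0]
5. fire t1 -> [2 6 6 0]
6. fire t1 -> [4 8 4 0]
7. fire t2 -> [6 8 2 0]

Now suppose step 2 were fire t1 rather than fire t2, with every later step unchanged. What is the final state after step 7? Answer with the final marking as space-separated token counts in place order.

(re-executing from step 2 with the substitution; state before step 2: [0 2 4 2])
2. fire t1 -> [2 4 2 2]
3. fire t4 -> [2 4 5 0]
4. fire t3 -> [0 6 8 0]
5. fire t1 -> [2 8 6 0]
6. fire t1 -> [4 10 4 0]
7. fire t2 -> [6 10 2 0]

6 10 2 0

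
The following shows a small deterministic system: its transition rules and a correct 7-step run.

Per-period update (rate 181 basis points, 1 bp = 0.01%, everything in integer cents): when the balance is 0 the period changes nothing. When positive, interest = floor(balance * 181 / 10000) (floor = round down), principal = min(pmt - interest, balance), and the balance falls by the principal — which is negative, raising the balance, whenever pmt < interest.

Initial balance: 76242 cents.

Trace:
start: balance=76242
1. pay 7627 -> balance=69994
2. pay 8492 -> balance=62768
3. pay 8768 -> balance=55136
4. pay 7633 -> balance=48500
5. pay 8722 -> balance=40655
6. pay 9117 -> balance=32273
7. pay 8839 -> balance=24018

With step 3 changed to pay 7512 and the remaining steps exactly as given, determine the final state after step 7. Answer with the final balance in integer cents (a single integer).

25368

(re-executing from step 3 with the substitution; state before step 3: balance=62768)
3. pay 7512 -> balance=56392
4. pay 7633 -> balance=49779
5. pay 8722 -> balance=41957
6. pay 9117 -> balance=33599
7. pay 8839 -> balance=25368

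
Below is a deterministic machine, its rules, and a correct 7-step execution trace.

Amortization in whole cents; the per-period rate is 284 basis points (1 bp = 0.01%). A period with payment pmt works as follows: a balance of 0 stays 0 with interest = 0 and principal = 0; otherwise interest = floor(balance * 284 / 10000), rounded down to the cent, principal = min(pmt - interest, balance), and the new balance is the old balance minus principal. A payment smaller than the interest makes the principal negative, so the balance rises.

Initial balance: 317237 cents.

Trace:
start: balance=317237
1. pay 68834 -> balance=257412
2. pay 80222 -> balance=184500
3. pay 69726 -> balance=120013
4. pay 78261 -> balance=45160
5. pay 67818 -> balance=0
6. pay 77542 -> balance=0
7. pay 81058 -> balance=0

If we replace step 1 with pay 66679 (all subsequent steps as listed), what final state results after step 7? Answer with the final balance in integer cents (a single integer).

(re-executing from step 1 with the substitution; state before step 1: balance=317237)
1. pay 66679 -> balance=259567
2. pay 80222 -> balance=186716
3. pay 69726 -> balance=122292
4. pay 78261 -> balance=47504
5. pay 67818 -> balance=0
6. pay 77542 -> balance=0
7. pay 81058 -> balance=0

0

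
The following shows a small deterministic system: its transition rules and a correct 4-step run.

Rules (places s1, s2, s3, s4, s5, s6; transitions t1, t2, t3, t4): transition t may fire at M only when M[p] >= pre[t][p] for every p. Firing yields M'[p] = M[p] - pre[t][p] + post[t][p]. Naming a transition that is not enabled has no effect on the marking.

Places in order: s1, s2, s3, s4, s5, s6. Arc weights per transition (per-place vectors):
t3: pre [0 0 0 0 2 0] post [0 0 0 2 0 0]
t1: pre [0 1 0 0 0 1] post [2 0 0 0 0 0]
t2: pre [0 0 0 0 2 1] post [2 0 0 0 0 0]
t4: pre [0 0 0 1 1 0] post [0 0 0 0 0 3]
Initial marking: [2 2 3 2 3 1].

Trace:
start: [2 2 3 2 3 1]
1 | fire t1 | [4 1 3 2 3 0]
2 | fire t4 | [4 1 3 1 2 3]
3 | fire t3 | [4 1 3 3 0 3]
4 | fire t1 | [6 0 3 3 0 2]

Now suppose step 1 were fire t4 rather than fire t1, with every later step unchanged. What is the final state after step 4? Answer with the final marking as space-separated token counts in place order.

4 1 3 0 1 6

(re-executing from step 1 with the substitution; state before step 1: [2 2 3 2 3 1])
1 | fire t4 | [2 2 3 1 2 4]
2 | fire t4 | [2 2 3 0 1 7]
3 | fire t3 | [2 2 3 0 1 7]
4 | fire t1 | [4 1 3 0 1 6]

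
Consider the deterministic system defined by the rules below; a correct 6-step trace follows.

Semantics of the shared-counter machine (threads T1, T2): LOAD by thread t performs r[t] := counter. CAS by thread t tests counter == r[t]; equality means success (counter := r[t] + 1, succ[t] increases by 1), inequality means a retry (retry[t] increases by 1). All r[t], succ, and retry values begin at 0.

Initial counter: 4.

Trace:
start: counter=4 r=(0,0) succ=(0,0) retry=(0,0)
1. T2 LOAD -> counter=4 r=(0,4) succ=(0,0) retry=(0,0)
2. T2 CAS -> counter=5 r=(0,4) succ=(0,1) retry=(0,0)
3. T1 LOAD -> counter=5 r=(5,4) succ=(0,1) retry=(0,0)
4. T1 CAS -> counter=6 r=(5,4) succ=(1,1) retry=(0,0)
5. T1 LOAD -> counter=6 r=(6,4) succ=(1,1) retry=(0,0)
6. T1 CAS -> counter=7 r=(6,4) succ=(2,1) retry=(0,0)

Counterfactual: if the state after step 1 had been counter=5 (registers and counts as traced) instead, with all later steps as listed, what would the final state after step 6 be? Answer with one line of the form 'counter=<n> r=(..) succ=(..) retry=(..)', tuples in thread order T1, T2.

counter=7 r=(6,4) succ=(2,0) retry=(0,1)

state after step 1 := counter=5 r=(0,4) succ=(0,0) retry=(0,0)
2. T2 CAS -> counter=5 r=(0,4) succ=(0,0) retry=(0,1)
3. T1 LOAD -> counter=5 r=(5,4) succ=(0,0) retry=(0,1)
4. T1 CAS -> counter=6 r=(5,4) succ=(1,0) retry=(0,1)
5. T1 LOAD -> counter=6 r=(6,4) succ=(1,0) retry=(0,1)
6. T1 CAS -> counter=7 r=(6,4) succ=(2,0) retry=(0,1)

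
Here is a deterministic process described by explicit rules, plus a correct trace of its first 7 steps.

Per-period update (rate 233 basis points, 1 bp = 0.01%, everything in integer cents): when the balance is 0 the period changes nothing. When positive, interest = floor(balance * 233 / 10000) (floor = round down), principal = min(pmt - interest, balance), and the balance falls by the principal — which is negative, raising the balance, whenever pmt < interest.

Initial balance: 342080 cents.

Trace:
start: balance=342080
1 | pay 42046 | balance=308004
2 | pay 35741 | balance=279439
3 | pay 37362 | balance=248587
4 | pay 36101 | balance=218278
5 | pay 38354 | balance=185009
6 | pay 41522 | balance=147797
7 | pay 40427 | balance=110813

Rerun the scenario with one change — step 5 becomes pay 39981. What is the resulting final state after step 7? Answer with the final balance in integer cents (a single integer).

109109

(re-executing from step 5 with the substitution; state before step 5: balance=218278)
5 | pay 39981 | balance=183382
6 | pay 41522 | balance=146132
7 | pay 40427 | balance=109109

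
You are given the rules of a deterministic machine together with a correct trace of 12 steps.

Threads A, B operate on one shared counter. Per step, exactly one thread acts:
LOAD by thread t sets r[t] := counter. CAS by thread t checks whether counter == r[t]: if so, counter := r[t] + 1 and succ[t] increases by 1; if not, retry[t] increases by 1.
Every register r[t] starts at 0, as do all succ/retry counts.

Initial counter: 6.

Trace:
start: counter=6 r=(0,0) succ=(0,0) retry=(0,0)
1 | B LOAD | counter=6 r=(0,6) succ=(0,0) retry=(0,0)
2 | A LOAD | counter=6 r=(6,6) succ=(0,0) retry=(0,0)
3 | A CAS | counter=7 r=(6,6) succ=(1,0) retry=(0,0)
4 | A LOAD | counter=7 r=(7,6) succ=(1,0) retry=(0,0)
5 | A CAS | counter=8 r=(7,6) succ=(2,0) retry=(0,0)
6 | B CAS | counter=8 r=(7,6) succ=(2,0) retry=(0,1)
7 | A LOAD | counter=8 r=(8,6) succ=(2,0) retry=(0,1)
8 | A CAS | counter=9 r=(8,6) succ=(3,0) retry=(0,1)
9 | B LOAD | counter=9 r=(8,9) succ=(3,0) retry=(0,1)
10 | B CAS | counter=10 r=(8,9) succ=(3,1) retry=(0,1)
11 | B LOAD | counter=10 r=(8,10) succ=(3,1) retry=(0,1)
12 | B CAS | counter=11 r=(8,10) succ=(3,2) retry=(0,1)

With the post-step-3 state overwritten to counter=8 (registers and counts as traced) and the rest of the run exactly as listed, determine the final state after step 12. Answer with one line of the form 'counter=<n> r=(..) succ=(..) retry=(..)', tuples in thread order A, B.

state after step 3 := counter=8 r=(6,6) succ=(1,0) retry=(0,0)
4 | A LOAD | counter=8 r=(8,6) succ=(1,0) retry=(0,0)
5 | A CAS | counter=9 r=(8,6) succ=(2,0) retry=(0,0)
6 | B CAS | counter=9 r=(8,6) succ=(2,0) retry=(0,1)
7 | A LOAD | counter=9 r=(9,6) succ=(2,0) retry=(0,1)
8 | A CAS | counter=10 r=(9,6) succ=(3,0) retry=(0,1)
9 | B LOAD | counter=10 r=(9,10) succ=(3,0) retry=(0,1)
10 | B CAS | counter=11 r=(9,10) succ=(3,1) retry=(0,1)
11 | B LOAD | counter=11 r=(9,11) succ=(3,1) retry=(0,1)
12 | B CAS | counter=12 r=(9,11) succ=(3,2) retry=(0,1)

counter=12 r=(9,11) succ=(3,2) retry=(0,1)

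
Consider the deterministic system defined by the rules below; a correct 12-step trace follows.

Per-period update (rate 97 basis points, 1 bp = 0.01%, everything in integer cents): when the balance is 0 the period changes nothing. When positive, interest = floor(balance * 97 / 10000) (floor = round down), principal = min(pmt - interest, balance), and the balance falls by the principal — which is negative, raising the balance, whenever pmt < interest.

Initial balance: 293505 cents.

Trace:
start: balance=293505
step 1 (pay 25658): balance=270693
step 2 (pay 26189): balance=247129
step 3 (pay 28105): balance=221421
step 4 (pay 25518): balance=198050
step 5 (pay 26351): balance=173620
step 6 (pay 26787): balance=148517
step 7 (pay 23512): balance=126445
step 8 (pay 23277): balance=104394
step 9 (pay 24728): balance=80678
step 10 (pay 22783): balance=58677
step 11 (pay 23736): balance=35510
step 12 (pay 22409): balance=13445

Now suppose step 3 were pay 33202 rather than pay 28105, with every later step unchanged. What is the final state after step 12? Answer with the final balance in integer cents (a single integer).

7886

(re-executing from step 3 with the substitution; state before step 3: balance=247129)
step 3 (pay 33202): balance=216324
step 4 (pay 25518): balance=192904
step 5 (pay 26351): balance=168424
step 6 (pay 26787): balance=143270
step 7 (pay 23512): balance=121147
step 8 (pay 23277): balance=99045
step 9 (pay 24728): balance=75277
step 10 (pay 22783): balance=53224
step 11 (pay 23736): balance=30004
step 12 (pay 22409): balance=7886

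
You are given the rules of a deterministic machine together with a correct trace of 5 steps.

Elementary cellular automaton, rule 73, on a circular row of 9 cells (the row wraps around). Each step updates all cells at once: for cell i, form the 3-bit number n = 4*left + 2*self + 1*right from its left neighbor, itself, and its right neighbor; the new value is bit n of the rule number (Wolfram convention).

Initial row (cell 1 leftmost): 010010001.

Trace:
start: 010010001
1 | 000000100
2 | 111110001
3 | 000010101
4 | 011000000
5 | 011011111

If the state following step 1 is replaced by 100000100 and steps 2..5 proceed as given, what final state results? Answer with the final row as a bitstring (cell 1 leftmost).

state after step 1 := 100000100
2 | 001110000
3 | 101010111
4 | 100000100
5 | 001110000

001110000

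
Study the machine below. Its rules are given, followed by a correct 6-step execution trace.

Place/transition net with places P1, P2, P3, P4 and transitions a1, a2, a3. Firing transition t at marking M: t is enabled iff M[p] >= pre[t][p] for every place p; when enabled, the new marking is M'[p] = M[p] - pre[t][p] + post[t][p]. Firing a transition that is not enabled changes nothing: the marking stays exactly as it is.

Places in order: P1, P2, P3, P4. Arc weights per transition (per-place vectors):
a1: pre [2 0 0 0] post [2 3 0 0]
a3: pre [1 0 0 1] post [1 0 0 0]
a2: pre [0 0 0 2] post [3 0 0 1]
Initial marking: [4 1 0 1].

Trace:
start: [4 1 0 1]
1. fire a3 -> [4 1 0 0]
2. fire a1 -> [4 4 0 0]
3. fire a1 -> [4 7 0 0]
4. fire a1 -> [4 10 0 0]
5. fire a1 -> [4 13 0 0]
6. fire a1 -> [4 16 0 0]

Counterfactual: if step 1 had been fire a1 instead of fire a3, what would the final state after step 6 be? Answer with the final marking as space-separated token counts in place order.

(re-executing from step 1 with the substitution; state before step 1: [4 1 0 1])
1. fire a1 -> [4 4 0 1]
2. fire a1 -> [4 7 0 1]
3. fire a1 -> [4 10 0 1]
4. fire a1 -> [4 13 0 1]
5. fire a1 -> [4 16 0 1]
6. fire a1 -> [4 19 0 1]

4 19 0 1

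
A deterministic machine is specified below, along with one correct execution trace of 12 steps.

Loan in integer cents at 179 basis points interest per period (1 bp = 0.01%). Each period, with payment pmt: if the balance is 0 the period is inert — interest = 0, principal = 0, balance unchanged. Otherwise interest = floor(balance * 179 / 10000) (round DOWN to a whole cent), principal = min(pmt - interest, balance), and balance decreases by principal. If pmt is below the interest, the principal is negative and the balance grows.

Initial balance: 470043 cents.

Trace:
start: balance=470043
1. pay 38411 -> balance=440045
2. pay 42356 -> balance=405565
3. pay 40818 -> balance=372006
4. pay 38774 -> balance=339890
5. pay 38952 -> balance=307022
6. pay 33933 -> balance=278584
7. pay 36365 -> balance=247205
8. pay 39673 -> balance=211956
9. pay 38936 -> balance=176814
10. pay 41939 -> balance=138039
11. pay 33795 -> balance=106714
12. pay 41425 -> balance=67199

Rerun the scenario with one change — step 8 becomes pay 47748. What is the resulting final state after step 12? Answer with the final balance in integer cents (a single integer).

(re-executing from step 8 with the substitution; state before step 8: balance=247205)
8. pay 47748 -> balance=203881
9. pay 38936 -> balance=168594
10. pay 41939 -> balance=129672
11. pay 33795 -> balance=98198
12. pay 41425 -> balance=58530

58530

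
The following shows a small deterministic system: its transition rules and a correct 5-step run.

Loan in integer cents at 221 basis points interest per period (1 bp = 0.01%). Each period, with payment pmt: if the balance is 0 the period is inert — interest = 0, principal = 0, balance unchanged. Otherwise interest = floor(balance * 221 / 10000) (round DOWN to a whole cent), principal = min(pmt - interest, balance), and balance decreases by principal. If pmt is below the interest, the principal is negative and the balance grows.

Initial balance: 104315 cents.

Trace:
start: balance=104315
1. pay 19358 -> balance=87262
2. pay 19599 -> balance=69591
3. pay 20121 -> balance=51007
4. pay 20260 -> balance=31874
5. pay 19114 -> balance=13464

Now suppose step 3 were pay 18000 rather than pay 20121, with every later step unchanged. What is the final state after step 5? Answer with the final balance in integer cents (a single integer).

15680

(re-executing from step 3 with the substitution; state before step 3: balance=69591)
3. pay 18000 -> balance=53128
4. pay 20260 -> balance=34042
5. pay 19114 -> balance=15680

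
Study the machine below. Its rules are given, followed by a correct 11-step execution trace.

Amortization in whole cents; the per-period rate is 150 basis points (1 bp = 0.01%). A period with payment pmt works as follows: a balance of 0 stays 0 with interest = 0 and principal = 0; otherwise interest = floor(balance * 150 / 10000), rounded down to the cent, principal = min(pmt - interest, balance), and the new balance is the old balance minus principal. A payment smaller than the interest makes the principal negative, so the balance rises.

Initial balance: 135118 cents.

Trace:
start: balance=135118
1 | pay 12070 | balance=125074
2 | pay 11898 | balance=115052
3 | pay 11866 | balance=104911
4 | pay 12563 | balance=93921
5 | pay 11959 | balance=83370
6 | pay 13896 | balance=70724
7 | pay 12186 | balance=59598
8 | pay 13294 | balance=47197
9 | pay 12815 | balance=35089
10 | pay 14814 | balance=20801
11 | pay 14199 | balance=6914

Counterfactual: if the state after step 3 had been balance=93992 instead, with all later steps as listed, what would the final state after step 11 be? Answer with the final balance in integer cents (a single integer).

0

state after step 3 := balance=93992
4 | pay 12563 | balance=82838
5 | pay 11959 | balance=72121
6 | pay 13896 | balance=59306
7 | pay 12186 | balance=48009
8 | pay 13294 | balance=35435
9 | pay 12815 | balance=23151
10 | pay 14814 | balance=8684
11 | pay 14199 | balance=0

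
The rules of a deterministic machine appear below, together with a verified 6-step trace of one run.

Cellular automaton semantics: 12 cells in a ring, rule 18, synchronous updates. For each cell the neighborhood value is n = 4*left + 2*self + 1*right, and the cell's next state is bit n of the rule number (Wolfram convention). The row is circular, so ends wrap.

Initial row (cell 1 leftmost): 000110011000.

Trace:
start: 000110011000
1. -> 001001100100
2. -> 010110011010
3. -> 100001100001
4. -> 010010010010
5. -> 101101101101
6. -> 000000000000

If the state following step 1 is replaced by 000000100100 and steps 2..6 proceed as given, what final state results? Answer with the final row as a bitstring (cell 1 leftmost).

state after step 1 := 000000100100
2. -> 000001011010
3. -> 000010000001
4. -> 100101000010
5. -> 011000100100
6. -> 100101011010

100101011010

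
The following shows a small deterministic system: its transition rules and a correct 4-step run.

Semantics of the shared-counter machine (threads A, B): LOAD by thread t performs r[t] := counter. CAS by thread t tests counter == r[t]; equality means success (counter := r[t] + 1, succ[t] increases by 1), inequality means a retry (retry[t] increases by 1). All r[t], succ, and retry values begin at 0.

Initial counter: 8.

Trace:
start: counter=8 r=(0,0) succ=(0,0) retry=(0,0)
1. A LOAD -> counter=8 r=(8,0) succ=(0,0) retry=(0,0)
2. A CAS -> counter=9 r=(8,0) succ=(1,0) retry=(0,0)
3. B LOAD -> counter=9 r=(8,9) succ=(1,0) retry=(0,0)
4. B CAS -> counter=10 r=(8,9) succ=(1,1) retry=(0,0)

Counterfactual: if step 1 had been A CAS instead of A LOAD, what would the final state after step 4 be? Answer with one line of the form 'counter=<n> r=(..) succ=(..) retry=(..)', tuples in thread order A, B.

(re-executing from step 1 with the substitution; state before step 1: counter=8 r=(0,0) succ=(0,0) retry=(0,0))
1. A CAS -> counter=8 r=(0,0) succ=(0,0) retry=(1,0)
2. A CAS -> counter=8 r=(0,0) succ=(0,0) retry=(2,0)
3. B LOAD -> counter=8 r=(0,8) succ=(0,0) retry=(2,0)
4. B CAS -> counter=9 r=(0,8) succ=(0,1) retry=(2,0)

counter=9 r=(0,8) succ=(0,1) retry=(2,0)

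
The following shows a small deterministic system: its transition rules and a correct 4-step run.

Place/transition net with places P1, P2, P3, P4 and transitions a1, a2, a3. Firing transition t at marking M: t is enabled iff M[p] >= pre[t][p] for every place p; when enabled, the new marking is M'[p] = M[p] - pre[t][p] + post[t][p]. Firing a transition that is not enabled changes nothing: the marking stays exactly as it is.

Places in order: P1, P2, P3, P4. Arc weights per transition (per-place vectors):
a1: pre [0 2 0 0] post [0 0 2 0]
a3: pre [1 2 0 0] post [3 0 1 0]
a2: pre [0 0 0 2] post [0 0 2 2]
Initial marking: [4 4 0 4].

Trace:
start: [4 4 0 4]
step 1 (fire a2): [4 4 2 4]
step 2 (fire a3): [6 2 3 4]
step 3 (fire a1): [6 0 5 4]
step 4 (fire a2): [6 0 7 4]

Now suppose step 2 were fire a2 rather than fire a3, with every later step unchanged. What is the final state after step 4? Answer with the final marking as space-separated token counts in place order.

(re-executing from step 2 with the substitution; state before step 2: [4 4 2 4])
step 2 (fire a2): [4 4 4 4]
step 3 (fire a1): [4 2 6 4]
step 4 (fire a2): [4 2 8 4]

4 2 8 4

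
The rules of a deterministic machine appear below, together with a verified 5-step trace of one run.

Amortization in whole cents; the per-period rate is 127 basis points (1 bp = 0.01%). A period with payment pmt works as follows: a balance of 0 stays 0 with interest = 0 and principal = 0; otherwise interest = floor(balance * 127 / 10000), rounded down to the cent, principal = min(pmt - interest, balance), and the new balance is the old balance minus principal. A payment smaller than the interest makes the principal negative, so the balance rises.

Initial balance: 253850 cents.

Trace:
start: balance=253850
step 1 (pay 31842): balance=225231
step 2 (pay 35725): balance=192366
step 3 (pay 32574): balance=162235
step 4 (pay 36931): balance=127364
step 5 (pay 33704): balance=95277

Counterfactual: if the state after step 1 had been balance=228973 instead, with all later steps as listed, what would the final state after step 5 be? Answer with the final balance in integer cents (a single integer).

state after step 1 := balance=228973
step 2 (pay 35725): balance=196155
step 3 (pay 32574): balance=166072
step 4 (pay 36931): balance=131250
step 5 (pay 33704): balance=99212

99212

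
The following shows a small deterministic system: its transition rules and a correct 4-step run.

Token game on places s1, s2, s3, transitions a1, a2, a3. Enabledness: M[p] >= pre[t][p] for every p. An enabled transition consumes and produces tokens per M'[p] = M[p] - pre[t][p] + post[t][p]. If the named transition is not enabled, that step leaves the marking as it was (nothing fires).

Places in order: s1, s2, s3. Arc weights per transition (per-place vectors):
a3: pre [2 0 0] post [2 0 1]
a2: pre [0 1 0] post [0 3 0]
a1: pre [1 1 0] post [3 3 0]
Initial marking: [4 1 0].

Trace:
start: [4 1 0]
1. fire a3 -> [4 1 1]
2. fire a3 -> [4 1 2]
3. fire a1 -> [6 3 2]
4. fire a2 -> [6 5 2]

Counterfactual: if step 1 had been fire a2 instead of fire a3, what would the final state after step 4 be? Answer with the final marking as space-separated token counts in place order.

(re-executing from step 1 with the substitution; state before step 1: [4 1 0])
1. fire a2 -> [4 3 0]
2. fire a3 -> [4 3 1]
3. fire a1 -> [6 5 1]
4. fire a2 -> [6 7 1]

6 7 1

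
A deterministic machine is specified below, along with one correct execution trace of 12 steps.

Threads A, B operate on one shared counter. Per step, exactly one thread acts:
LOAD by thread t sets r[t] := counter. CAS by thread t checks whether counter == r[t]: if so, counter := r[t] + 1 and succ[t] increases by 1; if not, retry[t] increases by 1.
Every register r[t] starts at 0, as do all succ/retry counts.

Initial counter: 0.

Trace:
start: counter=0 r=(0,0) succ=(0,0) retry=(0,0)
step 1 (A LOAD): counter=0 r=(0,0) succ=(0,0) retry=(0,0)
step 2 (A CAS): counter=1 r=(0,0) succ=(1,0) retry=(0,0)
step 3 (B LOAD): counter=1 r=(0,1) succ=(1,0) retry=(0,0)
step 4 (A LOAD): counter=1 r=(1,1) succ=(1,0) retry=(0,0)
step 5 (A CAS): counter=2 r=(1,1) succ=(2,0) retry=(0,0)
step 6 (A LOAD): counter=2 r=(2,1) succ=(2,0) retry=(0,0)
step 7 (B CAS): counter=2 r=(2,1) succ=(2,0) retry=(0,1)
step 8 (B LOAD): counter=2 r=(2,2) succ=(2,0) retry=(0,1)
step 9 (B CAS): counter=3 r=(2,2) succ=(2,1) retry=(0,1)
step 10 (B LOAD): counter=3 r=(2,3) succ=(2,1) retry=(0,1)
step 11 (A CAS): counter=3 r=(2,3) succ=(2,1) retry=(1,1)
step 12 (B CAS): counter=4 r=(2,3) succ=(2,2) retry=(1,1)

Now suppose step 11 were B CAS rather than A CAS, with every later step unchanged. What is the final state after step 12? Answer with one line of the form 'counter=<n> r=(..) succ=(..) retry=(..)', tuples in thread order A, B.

counter=4 r=(2,3) succ=(2,2) retry=(0,2)

(re-executing from step 11 with the substitution; state before step 11: counter=3 r=(2,3) succ=(2,1) retry=(0,1))
step 11 (B CAS): counter=4 r=(2,3) succ=(2,2) retry=(0,1)
step 12 (B CAS): counter=4 r=(2,3) succ=(2,2) retry=(0,2)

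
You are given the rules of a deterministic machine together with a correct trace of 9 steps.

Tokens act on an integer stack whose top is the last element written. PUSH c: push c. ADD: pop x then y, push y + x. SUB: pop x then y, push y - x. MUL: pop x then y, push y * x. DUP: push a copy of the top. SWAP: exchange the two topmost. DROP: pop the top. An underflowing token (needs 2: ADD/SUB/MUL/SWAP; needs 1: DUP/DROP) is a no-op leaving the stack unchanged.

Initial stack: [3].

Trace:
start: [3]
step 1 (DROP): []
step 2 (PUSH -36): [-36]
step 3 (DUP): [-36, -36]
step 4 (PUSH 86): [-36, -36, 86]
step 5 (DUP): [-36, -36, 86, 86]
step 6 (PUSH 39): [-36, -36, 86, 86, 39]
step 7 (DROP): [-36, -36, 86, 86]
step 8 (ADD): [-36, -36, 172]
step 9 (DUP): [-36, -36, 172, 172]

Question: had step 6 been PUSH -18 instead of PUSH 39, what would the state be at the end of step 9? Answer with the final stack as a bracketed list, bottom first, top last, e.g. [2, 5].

[-36, -36, 172, 172]

(re-executing from step 6 with the substitution; state before step 6: [-36, -36, 86, 86])
step 6 (PUSH -18): [-36, -36, 86, 86, -18]
step 7 (DROP): [-36, -36, 86, 86]
step 8 (ADD): [-36, -36, 172]
step 9 (DUP): [-36, -36, 172, 172]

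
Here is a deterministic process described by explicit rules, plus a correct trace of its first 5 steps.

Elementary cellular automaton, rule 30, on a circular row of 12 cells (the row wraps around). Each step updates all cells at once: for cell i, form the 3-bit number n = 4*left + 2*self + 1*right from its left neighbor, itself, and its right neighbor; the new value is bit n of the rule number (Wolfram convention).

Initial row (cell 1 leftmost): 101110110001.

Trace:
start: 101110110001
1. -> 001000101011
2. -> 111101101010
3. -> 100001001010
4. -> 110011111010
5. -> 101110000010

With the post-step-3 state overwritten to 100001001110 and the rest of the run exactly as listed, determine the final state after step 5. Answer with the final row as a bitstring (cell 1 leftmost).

101110000101

state after step 3 := 100001001110
4. -> 110011111000
5. -> 101110000101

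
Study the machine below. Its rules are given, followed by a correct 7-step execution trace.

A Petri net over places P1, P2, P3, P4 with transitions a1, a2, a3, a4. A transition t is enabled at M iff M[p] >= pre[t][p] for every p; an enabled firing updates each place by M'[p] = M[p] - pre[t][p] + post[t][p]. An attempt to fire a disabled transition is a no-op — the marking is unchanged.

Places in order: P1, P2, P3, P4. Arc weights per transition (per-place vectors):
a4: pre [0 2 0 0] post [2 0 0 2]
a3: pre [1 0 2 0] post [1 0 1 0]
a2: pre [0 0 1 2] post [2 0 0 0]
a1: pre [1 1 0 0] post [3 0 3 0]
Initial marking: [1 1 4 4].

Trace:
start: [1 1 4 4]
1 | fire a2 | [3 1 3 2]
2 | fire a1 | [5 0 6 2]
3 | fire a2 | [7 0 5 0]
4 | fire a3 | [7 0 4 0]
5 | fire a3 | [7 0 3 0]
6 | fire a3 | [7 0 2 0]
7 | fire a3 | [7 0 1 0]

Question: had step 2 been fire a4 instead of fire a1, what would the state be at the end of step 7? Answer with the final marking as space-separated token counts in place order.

5 1 1 0

(re-executing from step 2 with the substitution; state before step 2: [3 1 3 2])
2 | fire a4 | [3 1 3 2]
3 | fire a2 | [5 1 2 0]
4 | fire a3 | [5 1 1 0]
5 | fire a3 | [5 1 1 0]
6 | fire a3 | [5 1 1 0]
7 | fire a3 | [5 1 1 0]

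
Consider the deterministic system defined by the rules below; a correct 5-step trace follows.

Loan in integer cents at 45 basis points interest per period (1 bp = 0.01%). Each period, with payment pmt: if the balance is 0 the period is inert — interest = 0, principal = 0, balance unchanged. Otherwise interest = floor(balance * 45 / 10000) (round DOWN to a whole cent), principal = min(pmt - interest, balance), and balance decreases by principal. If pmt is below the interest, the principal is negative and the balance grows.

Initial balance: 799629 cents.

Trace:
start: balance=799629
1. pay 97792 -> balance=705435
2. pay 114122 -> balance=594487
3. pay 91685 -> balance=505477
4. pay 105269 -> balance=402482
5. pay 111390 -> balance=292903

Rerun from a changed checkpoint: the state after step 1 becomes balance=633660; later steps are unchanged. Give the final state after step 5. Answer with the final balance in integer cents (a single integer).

219826

state after step 1 := balance=633660
2. pay 114122 -> balance=522389
3. pay 91685 -> balance=433054
4. pay 105269 -> balance=329733
5. pay 111390 -> balance=219826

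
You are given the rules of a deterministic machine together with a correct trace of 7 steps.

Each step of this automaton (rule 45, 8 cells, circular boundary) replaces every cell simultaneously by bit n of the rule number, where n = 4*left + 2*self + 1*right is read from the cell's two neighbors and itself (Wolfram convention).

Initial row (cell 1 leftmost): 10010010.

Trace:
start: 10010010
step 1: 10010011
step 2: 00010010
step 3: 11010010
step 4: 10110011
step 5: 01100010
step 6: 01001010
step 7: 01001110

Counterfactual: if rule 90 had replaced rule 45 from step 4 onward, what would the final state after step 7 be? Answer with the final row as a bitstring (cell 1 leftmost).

00000000

(re-executing steps 4..7 under rule 90; state before step 4: 11010010)
step 4: 11001100
step 5: 11111111
step 6: 00000000
step 7: 00000000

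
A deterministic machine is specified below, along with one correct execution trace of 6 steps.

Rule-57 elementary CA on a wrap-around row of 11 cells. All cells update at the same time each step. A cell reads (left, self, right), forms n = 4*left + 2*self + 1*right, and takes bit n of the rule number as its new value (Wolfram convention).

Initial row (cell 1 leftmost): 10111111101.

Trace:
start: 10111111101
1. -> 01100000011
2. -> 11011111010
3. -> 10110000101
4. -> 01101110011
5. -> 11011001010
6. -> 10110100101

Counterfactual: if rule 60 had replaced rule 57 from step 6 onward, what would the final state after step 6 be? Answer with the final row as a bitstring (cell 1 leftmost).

10110101111

(re-executing step 6 under rule 60; state before step 6: 11011001010)
6. -> 10110101111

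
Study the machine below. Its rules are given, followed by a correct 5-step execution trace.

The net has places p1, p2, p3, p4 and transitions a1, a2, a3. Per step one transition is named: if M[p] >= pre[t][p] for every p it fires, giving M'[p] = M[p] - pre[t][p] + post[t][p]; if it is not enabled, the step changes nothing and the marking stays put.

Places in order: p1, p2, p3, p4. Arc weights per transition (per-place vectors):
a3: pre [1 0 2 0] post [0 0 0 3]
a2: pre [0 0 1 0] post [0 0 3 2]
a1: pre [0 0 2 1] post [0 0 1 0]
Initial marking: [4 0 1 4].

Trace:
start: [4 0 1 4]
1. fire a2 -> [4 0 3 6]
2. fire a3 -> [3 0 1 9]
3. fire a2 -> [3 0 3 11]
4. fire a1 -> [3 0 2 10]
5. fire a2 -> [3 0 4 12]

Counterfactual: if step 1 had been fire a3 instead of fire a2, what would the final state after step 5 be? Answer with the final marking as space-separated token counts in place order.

(re-executing from step 1 with the substitution; state before step 1: [4 0 1 4])
1. fire a3 -> [4 0 1 4]
2. fire a3 -> [4 0 1 4]
3. fire a2 -> [4 0 3 6]
4. fire a1 -> [4 0 2 5]
5. fire a2 -> [4 0 4 7]

4 0 4 7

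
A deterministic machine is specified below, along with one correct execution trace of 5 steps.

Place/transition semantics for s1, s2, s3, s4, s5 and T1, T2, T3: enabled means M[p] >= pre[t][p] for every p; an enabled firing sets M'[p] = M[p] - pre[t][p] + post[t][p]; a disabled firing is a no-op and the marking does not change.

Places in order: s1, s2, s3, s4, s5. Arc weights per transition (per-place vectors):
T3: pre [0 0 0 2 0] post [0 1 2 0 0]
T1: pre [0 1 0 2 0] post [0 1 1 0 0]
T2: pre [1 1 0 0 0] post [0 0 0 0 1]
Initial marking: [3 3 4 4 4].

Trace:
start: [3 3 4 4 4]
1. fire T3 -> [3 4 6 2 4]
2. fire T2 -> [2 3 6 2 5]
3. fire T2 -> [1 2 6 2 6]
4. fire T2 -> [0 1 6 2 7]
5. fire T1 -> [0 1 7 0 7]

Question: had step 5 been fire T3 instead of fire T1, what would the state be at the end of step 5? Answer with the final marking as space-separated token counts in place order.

0 2 8 0 7

(re-executing from step 5 with the substitution; state before step 5: [0 1 6 2 7])
5. fire T3 -> [0 2 8 0 7]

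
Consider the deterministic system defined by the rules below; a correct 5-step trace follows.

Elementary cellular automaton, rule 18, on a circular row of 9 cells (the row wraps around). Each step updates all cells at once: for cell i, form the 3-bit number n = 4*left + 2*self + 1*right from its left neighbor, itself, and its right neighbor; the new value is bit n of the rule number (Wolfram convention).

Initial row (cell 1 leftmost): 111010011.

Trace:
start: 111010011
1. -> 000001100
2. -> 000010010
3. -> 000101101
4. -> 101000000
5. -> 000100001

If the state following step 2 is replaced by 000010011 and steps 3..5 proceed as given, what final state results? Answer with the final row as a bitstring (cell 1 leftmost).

state after step 2 := 000010011
3. -> 100101100
4. -> 011000011
5. -> 000100100

000100100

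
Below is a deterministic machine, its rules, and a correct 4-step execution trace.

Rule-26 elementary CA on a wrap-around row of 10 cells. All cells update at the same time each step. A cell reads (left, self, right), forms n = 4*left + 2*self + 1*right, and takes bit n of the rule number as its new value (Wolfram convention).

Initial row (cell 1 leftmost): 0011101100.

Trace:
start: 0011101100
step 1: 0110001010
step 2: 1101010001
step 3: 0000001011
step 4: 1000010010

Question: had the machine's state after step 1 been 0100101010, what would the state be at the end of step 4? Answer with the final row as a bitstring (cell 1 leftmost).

1100010110

state after step 1 := 0100101010
step 2: 1011000001
step 3: 0010100011
step 4: 1100010110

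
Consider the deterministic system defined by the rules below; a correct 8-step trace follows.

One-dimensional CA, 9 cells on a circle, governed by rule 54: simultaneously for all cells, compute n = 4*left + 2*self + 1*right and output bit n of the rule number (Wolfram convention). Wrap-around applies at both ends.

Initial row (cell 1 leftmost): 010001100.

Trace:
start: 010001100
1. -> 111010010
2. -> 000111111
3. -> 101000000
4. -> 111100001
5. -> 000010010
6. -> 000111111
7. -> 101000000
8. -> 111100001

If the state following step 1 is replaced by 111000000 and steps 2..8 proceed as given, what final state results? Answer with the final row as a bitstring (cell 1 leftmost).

111100001

state after step 1 := 111000000
2. -> 000100001
3. -> 101110011
4. -> 010001100
5. -> 111010010
6. -> 000111111
7. -> 101000000
8. -> 111100001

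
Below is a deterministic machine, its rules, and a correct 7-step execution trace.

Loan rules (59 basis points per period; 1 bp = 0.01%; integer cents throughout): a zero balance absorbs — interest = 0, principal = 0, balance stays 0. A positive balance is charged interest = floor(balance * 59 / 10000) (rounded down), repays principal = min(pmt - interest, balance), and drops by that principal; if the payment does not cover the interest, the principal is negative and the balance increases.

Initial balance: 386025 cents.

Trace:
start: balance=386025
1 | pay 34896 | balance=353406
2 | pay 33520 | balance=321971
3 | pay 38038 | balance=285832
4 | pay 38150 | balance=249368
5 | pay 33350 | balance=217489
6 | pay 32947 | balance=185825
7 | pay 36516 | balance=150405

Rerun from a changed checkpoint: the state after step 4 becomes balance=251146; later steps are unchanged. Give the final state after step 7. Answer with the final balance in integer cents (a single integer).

state after step 4 := balance=251146
5 | pay 33350 | balance=219277
6 | pay 32947 | balance=187623
7 | pay 36516 | balance=152213

152213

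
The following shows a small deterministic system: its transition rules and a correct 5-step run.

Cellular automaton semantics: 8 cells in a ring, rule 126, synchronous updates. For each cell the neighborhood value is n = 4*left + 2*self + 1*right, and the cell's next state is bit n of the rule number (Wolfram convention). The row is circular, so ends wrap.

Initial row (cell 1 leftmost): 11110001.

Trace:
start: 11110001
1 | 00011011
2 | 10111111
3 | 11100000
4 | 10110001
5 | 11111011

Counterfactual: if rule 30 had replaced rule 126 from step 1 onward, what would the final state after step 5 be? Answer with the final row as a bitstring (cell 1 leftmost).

(re-executing steps 1..5 under rule 30; state before step 1: 11110001)
1 | 00001011
2 | 10011010
3 | 11110010
4 | 10001110
5 | 11011000

11011000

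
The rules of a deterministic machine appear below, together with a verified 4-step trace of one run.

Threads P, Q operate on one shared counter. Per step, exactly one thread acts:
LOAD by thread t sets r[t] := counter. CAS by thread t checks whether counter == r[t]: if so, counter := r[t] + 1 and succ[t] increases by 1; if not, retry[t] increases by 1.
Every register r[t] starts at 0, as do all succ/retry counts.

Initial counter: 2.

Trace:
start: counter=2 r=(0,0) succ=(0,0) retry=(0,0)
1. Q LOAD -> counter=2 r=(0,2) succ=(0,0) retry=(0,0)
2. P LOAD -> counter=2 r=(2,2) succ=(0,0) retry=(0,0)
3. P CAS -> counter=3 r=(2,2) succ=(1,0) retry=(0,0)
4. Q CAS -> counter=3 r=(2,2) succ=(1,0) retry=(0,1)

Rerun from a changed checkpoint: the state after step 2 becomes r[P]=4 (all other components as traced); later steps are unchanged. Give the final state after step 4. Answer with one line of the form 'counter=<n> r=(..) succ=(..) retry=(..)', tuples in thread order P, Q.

counter=3 r=(4,2) succ=(0,1) retry=(1,0)

state after step 2 := counter=2 r=(4,2) succ=(0,0) retry=(0,0)
3. P CAS -> counter=2 r=(4,2) succ=(0,0) retry=(1,0)
4. Q CAS -> counter=3 r=(4,2) succ=(0,1) retry=(1,0)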